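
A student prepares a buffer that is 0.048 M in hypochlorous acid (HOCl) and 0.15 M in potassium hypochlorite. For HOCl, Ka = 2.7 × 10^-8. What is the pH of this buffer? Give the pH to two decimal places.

pKa = −log(2.7 × 10^-8) = 7.569
Henderson–Hasselbalch: pH = pKa + log([OCl-]/[HOCl]) = 7.569 + log(0.15/0.048)
pH = 7.569 + (+0.495) = 8.06

pH = 8.06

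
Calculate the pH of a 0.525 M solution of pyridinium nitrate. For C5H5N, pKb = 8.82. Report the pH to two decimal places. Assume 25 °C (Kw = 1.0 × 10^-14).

C5H5NH+ is the conjugate acid of the weak base C5H5N.
Kb = 10^(−8.82) = 1.51 × 10^-9
Ka = Kw/Kb = 1.0×10^-14 / 1.51 × 10^-9 = 6.62 × 10^-6
Ka = x²/(0.525 − x) = 6.62 × 10^-6
Neglecting x in the denominator: x = √(6.62 × 10^-6 × 0.525) = 1.86 × 10^-3 M
pH = −log[H+] = −log(1.86 × 10^-3) = 2.73

pH = 2.73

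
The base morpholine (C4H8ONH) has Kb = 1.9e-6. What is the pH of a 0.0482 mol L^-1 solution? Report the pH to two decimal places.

pH = 10.48

C4H8ONH + H2O ⇌ C4H8ONH2+ + OH-
Kb = [OH-]²/(0.0482 − [OH-]) = 1.9 × 10^-6
Neglecting [OH-] in the denominator: [OH-] = √(1.9 × 10^-6 × 0.0482) = 3.03 × 10^-4 M
Check: 0.63% ionized — well under 5%, approximation valid.
pOH = 3.52, so pH = 14.00 − pOH = 10.48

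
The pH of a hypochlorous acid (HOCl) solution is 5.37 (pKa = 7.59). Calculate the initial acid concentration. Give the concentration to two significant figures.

C₀ = 7.1 × 10^-4 M

[H+] = 10^(-5.37) = 4.27 × 10^-6 M = x
Ka = 10^(−7.59) = 2.57 × 10^-8
Ka = x²/(C₀ − x) ⇒ C₀ = x + x²/Ka
C₀ = 4.27 × 10^-6 + (4.27 × 10^-6)²/(2.57 × 10^-8) = 7.14 × 10^-4 M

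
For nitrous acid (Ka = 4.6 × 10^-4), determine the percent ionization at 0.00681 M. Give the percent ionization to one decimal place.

HNO2 ⇌ NO2- + H+; let x = [H+] at equilibrium.
Ka = x²/(C₀ − x); solving the quadratic gives x = 1.55 × 10^-3 M.
Fraction ionized = 1.55 × 10^-3 / 0.00681 = 0.2276 → 22.8%

22.8%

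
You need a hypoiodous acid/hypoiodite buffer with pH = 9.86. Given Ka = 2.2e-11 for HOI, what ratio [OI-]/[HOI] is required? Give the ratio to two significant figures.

pKa = -log(2.2 × 10^-11) = 10.658
pH = pKa + log(r) ⇒ log(r) = 9.86 − 10.658 = -0.798
r = [OI-]/[HOI] = 10^(-0.798) = 0.159

ratio = 0.16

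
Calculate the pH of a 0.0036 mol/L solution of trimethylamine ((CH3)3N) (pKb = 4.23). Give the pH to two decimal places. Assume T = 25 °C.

(CH3)3N + H2O ⇌ (CH3)3NH+ + OH-
Kb = 10^(−4.23) = 5.89 × 10^-5
From the ICE table, Kb = [OH-]²/(0.0036 − [OH-]) = 5.89 × 10^-5.
[OH-] is not negligible relative to C₀; solve [OH-]² + 5.89e-05·[OH-] − 2.12e-07 = 0.
[OH-] = [−5.89e-05 + √(5.89e-05² + 8.48e-07)]/2 = 4.32 × 10^-4 M
pOH = −log(4.32 × 10^-4) = 3.36; pH = 14.00 − 3.36 = 10.64

pH = 10.64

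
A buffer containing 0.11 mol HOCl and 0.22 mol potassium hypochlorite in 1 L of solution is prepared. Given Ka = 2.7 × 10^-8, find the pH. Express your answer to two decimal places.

pKa = −log(2.7 × 10^-8) = 7.569
pH = pKa + log([A⁻]/[HA]) = 7.569 + log(0.22/0.11)
pH = 7.569 + (+0.301) = 7.87

pH = 7.87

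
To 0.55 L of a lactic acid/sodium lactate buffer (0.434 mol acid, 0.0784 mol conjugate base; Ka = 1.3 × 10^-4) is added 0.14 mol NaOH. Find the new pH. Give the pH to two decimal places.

After neutralization: n(CH3CH(OH)COOH) = 0.294 mol, n(CH3CH(OH)COO-) = 0.218 mol.
pKa = −log(1.3 × 10^-4) = 3.886
pH = pKa + log(n_CH3CH(OH)COO-/n_CH3CH(OH)COOH) = 3.886 + log(0.218/0.294) = 3.886 + (-0.130)

pH = 3.76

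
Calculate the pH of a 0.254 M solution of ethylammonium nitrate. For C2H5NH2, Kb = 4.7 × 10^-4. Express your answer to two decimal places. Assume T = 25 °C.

C2H5NH3+ is the conjugate acid of the weak base C2H5NH2.
Ka = Kw/Kb = 1.0×10^-14 / 4.7 × 10^-4 = 2.13 × 10^-11
From the ICE table, Ka = [H+]²/(0.254 − [H+]) = 2.13 × 10^-11.
Neglecting [H+] in the denominator: [H+] = √(2.13 × 10^-11 × 0.254) = 2.33 × 10^-6 M
pH = −log(2.33 × 10^-6) = 5.63

pH = 5.63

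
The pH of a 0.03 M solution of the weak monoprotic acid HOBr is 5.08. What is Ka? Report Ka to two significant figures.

Ka = 2.3 × 10^-9

[H+] = 10^(-5.08) = 8.32 × 10^-6 M
At equilibrium [HA] = 0.03 − 8.32 × 10^-6 = 3.00 × 10^-2 M
Ka = [H+][A-]/[HA] = (8.32 × 10^-6)² / 3.00 × 10^-2 = 2.3 × 10^-9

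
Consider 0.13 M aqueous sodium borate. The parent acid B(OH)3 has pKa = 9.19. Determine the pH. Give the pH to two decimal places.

B(OH)4- is the conjugate base of the weak acid B(OH)3.
Ka = 10^(−9.19) = 6.46 × 10^-10
Kb = Kw/Ka = 1.0×10^-14 / 6.46 × 10^-10 = 1.55 × 10^-5
From the ICE table, Kb = x²/(0.13 − x) = 1.55 × 10^-5.
Neglecting x in the denominator: x = √(1.55 × 10^-5 × 0.13) = 1.42 × 10^-3 M
Check: 1.1% ionized — well under 5%, approximation valid.
pOH = 2.85, so pH = 14.00 − pOH = 11.15

pH = 11.15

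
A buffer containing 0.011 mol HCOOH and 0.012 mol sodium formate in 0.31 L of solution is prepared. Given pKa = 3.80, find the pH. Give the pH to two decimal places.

pH = 3.84

Using pH = pKa + log([base]/[acid]) with [base]/[acid] = 0.012/0.011:
pH = 3.80 + (+0.038) = 3.84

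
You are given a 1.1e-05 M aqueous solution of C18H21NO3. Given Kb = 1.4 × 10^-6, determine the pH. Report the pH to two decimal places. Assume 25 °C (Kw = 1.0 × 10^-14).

C18H21NO3 + H2O ⇌ C18H22NO3+ + OH-
Let x = [OH-] at equilibrium. Kb = x²/(1.1e-05 − x).
x is not negligible relative to C₀; solve x² + 1.4e-06·x − 1.54e-11 = 0.
x = (−Kb + √(Kb² + 4·Kb·C₀))/2 = 3.29 × 10^-6 M
pOH = 5.48, so pH = 14.00 − pOH = 8.52

pH = 8.52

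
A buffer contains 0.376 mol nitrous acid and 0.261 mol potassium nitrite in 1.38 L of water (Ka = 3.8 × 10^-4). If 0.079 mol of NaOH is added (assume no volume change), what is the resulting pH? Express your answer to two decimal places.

OH- converts HNO2 to NO2-: HNO2 → 0.297 mol, NO2- → 0.34 mol.
pKa = −log(3.8 × 10^-4) = 3.420
pH = pKa + log([A⁻]/[HA]) = 3.420 + log(0.34/0.297) = 3.420 +0.059

pH = 3.48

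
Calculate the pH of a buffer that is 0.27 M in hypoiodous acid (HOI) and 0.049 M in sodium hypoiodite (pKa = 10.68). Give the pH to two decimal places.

pH = 9.94

Henderson–Hasselbalch: pH = pKa + log([OI-]/[HOI]) = 10.68 + log(0.049/0.27)
pH = 10.68 + (-0.741) = 9.94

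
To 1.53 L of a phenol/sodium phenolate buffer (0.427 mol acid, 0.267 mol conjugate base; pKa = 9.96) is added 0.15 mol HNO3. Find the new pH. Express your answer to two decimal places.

Added H+ converts C6H5O- to C6H5OH: C6H5OH → 0.577 mol, C6H5O- → 0.117 mol.
pH = pKa + log(n_C6H5O-/n_C6H5OH) = 9.96 + log(0.117/0.577) = 9.96 + (-0.693)

pH = 9.27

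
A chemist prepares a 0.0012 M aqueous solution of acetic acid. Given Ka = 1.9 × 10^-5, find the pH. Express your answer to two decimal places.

CH3COOH ⇌ CH3COO- + H+
From the ICE table, Ka = x²/(0.0012 − x) = 1.9 × 10^-5.
Here C₀/Ka ≈ 63.2, so the small-x approximation fails. Use the quadratic:
x = (−Ka + √(Ka² + 4·Ka·C₀))/2 = 1.42 × 10^-4 M
pH = −log(1.42 × 10^-4) = 3.85

pH = 3.85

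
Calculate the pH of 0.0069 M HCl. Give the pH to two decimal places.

HCl is a strong acid and dissociates completely, so [H+] = 0.0069 M.
pH = -log(0.0069) = 2.16

pH = 2.16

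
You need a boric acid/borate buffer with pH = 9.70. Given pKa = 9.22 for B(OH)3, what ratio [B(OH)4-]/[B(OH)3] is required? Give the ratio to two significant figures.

pH = pKa + log(r) ⇒ log(r) = 9.70 − 9.22 = +0.48
r = [B(OH)4-]/[B(OH)3] = 10^(+0.48) = 3.02

ratio = 3.0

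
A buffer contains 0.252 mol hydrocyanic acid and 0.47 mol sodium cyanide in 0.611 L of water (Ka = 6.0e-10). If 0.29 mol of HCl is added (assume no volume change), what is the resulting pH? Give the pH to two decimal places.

pH = 8.74

Added H+ converts CN- to HCN: HCN → 0.542 mol, CN- → 0.18 mol.
pKa = −log(6.0 × 10^-10) = 9.222
pH = pKa + log(n_CN-/n_HCN) = 9.222 + log(0.18/0.542) = 9.222 + (-0.479)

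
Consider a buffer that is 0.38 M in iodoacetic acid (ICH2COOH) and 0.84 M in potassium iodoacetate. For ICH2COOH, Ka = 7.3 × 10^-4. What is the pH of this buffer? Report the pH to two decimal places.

pH = 3.48

pKa = −log(7.3 × 10^-4) = 3.137
Using pH = pKa + log([base]/[acid]) with [base]/[acid] = 0.84/0.38:
pH = 3.137 + (+0.344) = 3.48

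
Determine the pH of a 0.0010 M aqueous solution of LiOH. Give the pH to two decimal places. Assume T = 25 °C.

pH = 11.00

LiOH is a strong base; [OH-] = 0.001 M.
pOH = -log(0.001) = 3.00
pH = 14.00 - 3.00 = 11.00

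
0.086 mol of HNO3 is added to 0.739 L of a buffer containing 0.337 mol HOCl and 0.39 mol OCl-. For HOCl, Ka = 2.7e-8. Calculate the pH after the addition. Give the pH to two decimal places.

After neutralization: n(HOCl) = 0.423 mol, n(OCl-) = 0.304 mol.
pKa = −log(2.7 × 10^-8) = 7.569
pH = pKa + log([A⁻]/[HA]) = 7.569 + log(0.304/0.423) = 7.569 -0.143

pH = 7.43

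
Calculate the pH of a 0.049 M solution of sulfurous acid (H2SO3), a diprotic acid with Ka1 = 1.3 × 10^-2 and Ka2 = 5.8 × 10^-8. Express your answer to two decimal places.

pH = 1.71

Ka1 ≫ Ka2, so treat the first dissociation as the only significant source of H+.
Ka1 = x²/(0.049 − x) = 1.3 × 10^-2
Solving the quadratic: x = (−Ka1 + √(Ka1² + 4·Ka1·C₀))/2 = 1.96 × 10^-2 M
pH = −log(1.96 × 10^-2) = 1.71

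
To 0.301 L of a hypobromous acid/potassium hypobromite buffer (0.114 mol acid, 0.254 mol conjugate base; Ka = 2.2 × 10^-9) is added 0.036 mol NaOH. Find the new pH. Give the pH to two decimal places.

pH = 9.23

OH- converts HOBr to OBr-: HOBr → 0.078 mol, OBr- → 0.29 mol.
pKa = −log(2.2 × 10^-9) = 8.658
pH = pKa + log(n_OBr-/n_HOBr) = 8.658 + log(0.29/0.078) = 8.658 + (+0.570)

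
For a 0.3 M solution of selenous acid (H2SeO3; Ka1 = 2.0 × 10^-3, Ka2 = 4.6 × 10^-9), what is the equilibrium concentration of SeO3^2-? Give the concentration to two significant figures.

4.6 × 10^-9 M

First ionization gives [H+] ≈ [HSeO3-] = 2.35 × 10^-2 M.
Second step: Ka2 = [H+][SeO3^2-]/[HSeO3-] ≈ [SeO3^2-] (since [H+] ≈ [HSeO3-]).
So [SeO3^2-] ≈ Ka2.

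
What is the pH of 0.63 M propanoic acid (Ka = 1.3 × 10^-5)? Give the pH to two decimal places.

pH = 2.54

CH3CH2COOH ⇌ CH3CH2COO- + H+
From the ICE table, Ka = x²/(0.63 − x) = 1.3 × 10^-5.
Assume x ≪ 0.63: x ≈ √(1.3 × 10^-5 × 0.63) = 2.86 × 10^-3 M
pH = −log[H+] = −log(2.86 × 10^-3) = 2.54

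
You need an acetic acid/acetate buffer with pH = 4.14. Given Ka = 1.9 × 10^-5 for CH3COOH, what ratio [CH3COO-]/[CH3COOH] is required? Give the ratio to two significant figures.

pKa = -log(1.9 × 10^-5) = 4.721
pH = pKa + log(r) ⇒ log(r) = 4.14 − 4.721 = -0.581
r = [CH3COO-]/[CH3COOH] = 10^(-0.581) = 0.262

ratio = 0.26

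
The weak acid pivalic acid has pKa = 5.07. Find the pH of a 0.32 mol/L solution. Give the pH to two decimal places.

pH = 2.78

(CH3)3CCOOH ⇌ (CH3)3CCOO- + H+
Ka = 10^(−5.07) = 8.51 × 10^-6
From the ICE table, Ka = x²/(0.32 − x) = 8.51 × 10^-6.
Neglecting x in the denominator: x = √(8.51 × 10^-6 × 0.32) = 1.65 × 10^-3 M
Check: 0.52% ionized — well under 5%, approximation valid.
pH = −log[H+] = −log(1.65 × 10^-3) = 2.78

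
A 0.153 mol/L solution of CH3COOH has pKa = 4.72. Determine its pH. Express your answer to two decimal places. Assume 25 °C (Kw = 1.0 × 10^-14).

CH3COOH ⇌ CH3COO- + H+
Ka = 10^(−4.72) = 1.91 × 10^-5
From the ICE table, Ka = [H+]²/(0.153 − [H+]) = 1.91 × 10^-5.
Neglecting [H+] in the denominator: [H+] = √(1.91 × 10^-5 × 0.153) = 1.71 × 10^-3 M
([H+]/C₀ = 1.1% < 5%, so the approximation holds.)
pH = −log[H+] = −log(1.71 × 10^-3) = 2.77

pH = 2.77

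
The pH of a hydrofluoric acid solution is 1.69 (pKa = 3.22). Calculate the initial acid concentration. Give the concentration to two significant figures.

[H+] = 10^(-1.69) = 2.04 × 10^-2 M = x
Ka = 10^(−3.22) = 6.03 × 10^-4
Ka = x²/(C₀ − x) ⇒ C₀ = x + x²/Ka
C₀ = 2.04 × 10^-2 + (2.04 × 10^-2)²/(6.03 × 10^-4) = 7.11 × 10^-1 M

C₀ = 7.1 × 10^-1 M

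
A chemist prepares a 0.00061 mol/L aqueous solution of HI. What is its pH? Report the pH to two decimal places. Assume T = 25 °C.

pH = 3.21

HI is a strong acid and dissociates completely, so [H+] = 0.00061 M.
pH = -log(0.00061) = 3.21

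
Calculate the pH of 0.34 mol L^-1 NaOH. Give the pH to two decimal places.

pH = 13.53

NaOH is a strong base; [OH-] = 0.34 M.
pOH = -log(0.34) = 0.47
pH = 14.00 - 0.47 = 13.53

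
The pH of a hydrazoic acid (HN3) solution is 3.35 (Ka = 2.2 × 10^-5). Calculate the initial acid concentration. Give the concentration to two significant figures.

[H+] = 10^(-3.35) = 4.47 × 10^-4 M = x
Ka = x²/(C₀ − x) ⇒ C₀ = x + x²/Ka
C₀ = 4.47 × 10^-4 + (4.47 × 10^-4)²/(2.2 × 10^-5) = 9.53 × 10^-3 M

C₀ = 9.5 × 10^-3 M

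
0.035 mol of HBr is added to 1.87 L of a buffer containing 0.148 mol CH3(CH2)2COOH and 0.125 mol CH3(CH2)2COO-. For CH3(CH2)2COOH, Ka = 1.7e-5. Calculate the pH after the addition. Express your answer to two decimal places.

pH = 4.46

Added H+ converts CH3(CH2)2COO- to CH3(CH2)2COOH: CH3(CH2)2COOH → 0.183 mol, CH3(CH2)2COO- → 0.09 mol.
pKa = −log(1.7 × 10^-5) = 4.770
pH = pKa + log([A⁻]/[HA]) = 4.770 + log(0.09/0.183) = 4.770 -0.308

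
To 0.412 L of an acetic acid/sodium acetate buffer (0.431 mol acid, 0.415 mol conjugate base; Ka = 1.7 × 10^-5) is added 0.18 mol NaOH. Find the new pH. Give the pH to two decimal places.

OH- converts CH3COOH to CH3COO-: CH3COOH → 0.251 mol, CH3COO- → 0.595 mol.
pKa = −log(1.7 × 10^-5) = 4.770
pH = pKa + log([A⁻]/[HA]) = 4.770 + log(0.595/0.251) = 4.770 +0.375

pH = 5.14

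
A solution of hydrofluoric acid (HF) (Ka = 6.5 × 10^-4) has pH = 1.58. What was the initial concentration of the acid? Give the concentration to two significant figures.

C₀ = 1.1 M

[H+] = 10^(-1.58) = 2.63 × 10^-2 M = x
Ka = x²/(C₀ − x) ⇒ C₀ = x + x²/Ka
C₀ = 2.63 × 10^-2 + (2.63 × 10^-2)²/(6.5 × 10^-4) = 1.09 M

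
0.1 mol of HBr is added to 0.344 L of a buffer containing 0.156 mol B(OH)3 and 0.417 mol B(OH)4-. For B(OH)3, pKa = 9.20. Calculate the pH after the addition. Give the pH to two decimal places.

After neutralization: n(B(OH)3) = 0.256 mol, n(B(OH)4-) = 0.317 mol.
pH = pKa + log(n_B(OH)4-/n_B(OH)3) = 9.20 + log(0.317/0.256) = 9.20 + (+0.093)

pH = 9.29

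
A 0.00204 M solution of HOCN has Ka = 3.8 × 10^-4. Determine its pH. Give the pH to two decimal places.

pH = 3.15

HOCN ⇌ OCN- + H+
Ka = [H+]²/(0.00204 − [H+]) = 3.8 × 10^-4
Here C₀/Ka ≈ 5.37, so the small-[H+] approximation fails. Use the quadratic:
[H+] = (−Ka + √(Ka² + 4·Ka·C₀))/2 = 7.11 × 10^-4 M
pH = −log[H+] = −log(7.11 × 10^-4) = 3.15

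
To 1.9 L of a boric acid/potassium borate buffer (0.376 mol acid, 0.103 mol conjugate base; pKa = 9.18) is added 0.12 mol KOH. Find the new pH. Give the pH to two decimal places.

After neutralization: n(B(OH)3) = 0.256 mol, n(B(OH)4-) = 0.223 mol.
pH = pKa + log([A⁻]/[HA]) = 9.18 + log(0.223/0.256) = 9.18 -0.060

pH = 9.12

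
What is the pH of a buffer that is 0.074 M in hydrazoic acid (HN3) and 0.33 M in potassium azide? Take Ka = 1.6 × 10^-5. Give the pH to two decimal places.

pKa = −log(1.6 × 10^-5) = 4.796
pH = pKa + log([A⁻]/[HA]) = 4.796 + log(0.33/0.074)
pH = 4.796 + (+0.649) = 5.45

pH = 5.45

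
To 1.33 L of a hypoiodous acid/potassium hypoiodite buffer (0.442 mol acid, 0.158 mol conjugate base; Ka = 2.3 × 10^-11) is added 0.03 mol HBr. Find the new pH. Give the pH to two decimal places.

Added H+ converts OI- to HOI: HOI → 0.472 mol, OI- → 0.128 mol.
pKa = −log(2.3 × 10^-11) = 10.638
Henderson–Hasselbalch with mole ratio 0.128/0.472: pH = 10.638 + (-0.567)

pH = 10.07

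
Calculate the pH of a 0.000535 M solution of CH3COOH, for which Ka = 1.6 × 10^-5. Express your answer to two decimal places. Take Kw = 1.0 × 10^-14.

pH = 4.07

CH3COOH ⇌ CH3COO- + H+
Let x = [H+] at equilibrium. Ka = x²/(0.000535 − x).
x is not negligible relative to C₀; solve x² + 1.6e-05·x − 8.56e-09 = 0.
x = (−Ka + √(Ka² + 4·Ka·C₀))/2 = 8.49 × 10^-5 M
pH = −log[H+] = −log(8.49 × 10^-5) = 4.07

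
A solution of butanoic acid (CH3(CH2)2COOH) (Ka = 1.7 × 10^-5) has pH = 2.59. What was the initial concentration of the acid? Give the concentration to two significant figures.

C₀ = 3.9 × 10^-1 M

[H+] = 10^(-2.59) = 2.57 × 10^-3 M = x
Ka = x²/(C₀ − x) ⇒ C₀ = x + x²/Ka
C₀ = 2.57 × 10^-3 + (2.57 × 10^-3)²/(1.7 × 10^-5) = 3.91 × 10^-1 M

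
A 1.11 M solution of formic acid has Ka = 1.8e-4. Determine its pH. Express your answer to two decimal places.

HCOOH ⇌ HCOO- + H+
Ka = x²/(1.11 − x) = 1.8 × 10^-4
Neglecting x in the denominator: x = √(1.8 × 10^-4 × 1.11) = 1.41 × 10^-2 M
Check: 1.3% ionized — well under 5%, approximation valid.
pH = −log[H+] = −log(1.41 × 10^-2) = 1.85

pH = 1.85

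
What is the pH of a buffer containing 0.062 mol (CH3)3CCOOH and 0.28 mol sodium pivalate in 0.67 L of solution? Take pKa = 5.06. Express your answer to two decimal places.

pH = 5.71

Henderson–Hasselbalch: pH = pKa + log([(CH3)3CCOO-]/[(CH3)3CCOOH]) = 5.06 + log(0.28/0.062)
pH = 5.06 + (+0.655) = 5.71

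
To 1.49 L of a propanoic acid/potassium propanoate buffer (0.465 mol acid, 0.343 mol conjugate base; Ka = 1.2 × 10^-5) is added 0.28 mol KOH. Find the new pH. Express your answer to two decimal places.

pH = 5.45

OH- converts CH3CH2COOH to CH3CH2COO-: CH3CH2COOH → 0.185 mol, CH3CH2COO- → 0.623 mol.
pKa = −log(1.2 × 10^-5) = 4.921
Henderson–Hasselbalch with mole ratio 0.623/0.185: pH = 4.921 + (+0.527)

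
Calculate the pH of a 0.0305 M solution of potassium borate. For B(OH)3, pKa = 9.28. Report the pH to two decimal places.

pH = 10.88

B(OH)4- is the conjugate base of the weak acid B(OH)3.
Ka = 10^(−9.28) = 5.25 × 10^-10
Kb = Kw/Ka = 1.0×10^-14 / 5.25 × 10^-10 = 1.90 × 10^-5
Kb = x²/(0.0305 − x) = 1.90 × 10^-5
Neglecting x in the denominator: x = √(1.90 × 10^-5 × 0.0305) = 7.61 × 10^-4 M
pOH = −log(7.61 × 10^-4) = 3.12; pH = 14.00 − 3.12 = 10.88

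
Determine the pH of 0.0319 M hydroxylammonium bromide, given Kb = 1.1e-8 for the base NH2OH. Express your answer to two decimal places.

NH3OH+ is the conjugate acid of the weak base NH2OH.
Ka = Kw/Kb = 1.0×10^-14 / 1.1 × 10^-8 = 9.09 × 10^-7
From the ICE table, Ka = x²/(0.0319 − x) = 9.09 × 10^-7.
Since Ka ≪ C₀, x ≈ √(Ka·C₀) = 1.70 × 10^-4 M.
pH = −log(1.70 × 10^-4) = 3.77

pH = 3.77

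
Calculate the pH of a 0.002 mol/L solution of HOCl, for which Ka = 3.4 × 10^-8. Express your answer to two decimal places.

pH = 5.08

HOCl ⇌ OCl- + H+
From the ICE table, Ka = [H+]²/(0.002 − [H+]) = 3.4 × 10^-8.
Assume [H+] ≪ 0.002: [H+] ≈ √(3.4 × 10^-8 × 0.002) = 8.25 × 10^-6 M
([H+]/C₀ = 0.41% < 5%, so the approximation holds.)
pH = −log(8.25 × 10^-6) = 5.08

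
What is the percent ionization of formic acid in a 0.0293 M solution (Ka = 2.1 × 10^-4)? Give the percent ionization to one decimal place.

8.1%

HCOOH ⇌ HCOO- + H+; let x = [H+] at equilibrium.
Solve x² + 0.00021x − 6.15e-06 = 0 → x = 2.38 × 10^-3 M
% ionization = x/C₀ × 100% = 2.38 × 10^-3/0.0293 × 100% = 8.1%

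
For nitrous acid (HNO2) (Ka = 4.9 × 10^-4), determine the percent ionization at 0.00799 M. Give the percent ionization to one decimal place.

21.9%

HNO2 ⇌ NO2- + H+; let x = [H+] at equilibrium.
Solve x² + 0.00049x − 3.92e-06 = 0 → x = 1.75 × 10^-3 M
Fraction ionized = 1.75 × 10^-3 / 0.00799 = 0.2190 → 21.9%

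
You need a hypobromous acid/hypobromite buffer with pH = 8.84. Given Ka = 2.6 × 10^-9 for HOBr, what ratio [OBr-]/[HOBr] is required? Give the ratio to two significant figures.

ratio = 1.8

pKa = -log(2.6 × 10^-9) = 8.585
pH = pKa + log(r) ⇒ log(r) = 8.84 − 8.585 = +0.255
r = [OBr-]/[HOBr] = 10^(+0.255) = 1.8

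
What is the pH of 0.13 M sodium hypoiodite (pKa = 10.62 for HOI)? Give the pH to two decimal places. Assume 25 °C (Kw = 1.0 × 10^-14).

pH = 11.85

OI- is the conjugate base of the weak acid HOI.
Ka = 10^(−10.62) = 2.40 × 10^-11
Kb = Kw/Ka = 1.0×10^-14 / 2.40 × 10^-11 = 4.17 × 10^-4
Kb = [OH-]²/(0.13 − [OH-]) = 4.17 × 10^-4
The 5% rule fails; solving [OH-]² + Kb·[OH-] − Kb·C₀ = 0 exactly:
[OH-] = [−0.000417 + √(0.000417² + 0.000217)]/2 = 7.16 × 10^-3 M
pOH = −log(7.16 × 10^-3) = 2.15; pH = 14.00 − 2.15 = 11.85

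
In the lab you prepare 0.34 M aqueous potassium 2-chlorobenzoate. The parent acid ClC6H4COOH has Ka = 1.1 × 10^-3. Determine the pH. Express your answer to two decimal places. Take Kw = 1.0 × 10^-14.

ClC6H4COO- is the conjugate base of the weak acid ClC6H4COOH.
Kb = Kw/Ka = 1.0×10^-14 / 1.1 × 10^-3 = 9.09 × 10^-12
From the ICE table, Kb = x²/(0.34 − x) = 9.09 × 10^-12.
Neglecting x in the denominator: x = √(9.09 × 10^-12 × 0.34) = 1.76 × 10^-6 M
pOH = −log(1.76 × 10^-6) = 5.75; pH = 14.00 − 5.75 = 8.25

pH = 8.25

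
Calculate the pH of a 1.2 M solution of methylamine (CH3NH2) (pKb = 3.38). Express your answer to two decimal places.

pH = 12.35

CH3NH2 + H2O ⇌ CH3NH3+ + OH-
Kb = 10^(−3.38) = 4.17 × 10^-4
Kb = [OH-]²/(1.2 − [OH-]) = 4.17 × 10^-4
Since Kb ≪ C₀, [OH-] ≈ √(Kb·C₀) = 2.24 × 10^-2 M.
Check: 1.9% ionized — well under 5%, approximation valid.
pOH = 1.65, so pH = 14.00 − pOH = 12.35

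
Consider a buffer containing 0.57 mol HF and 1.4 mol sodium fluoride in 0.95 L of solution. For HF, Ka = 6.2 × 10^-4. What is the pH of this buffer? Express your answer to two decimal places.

pKa = −log(6.2 × 10^-4) = 3.208
Henderson–Hasselbalch: pH = pKa + log([F-]/[HF]) = 3.208 + log(1.4/0.57)
pH = 3.208 + (+0.390) = 3.60

pH = 3.60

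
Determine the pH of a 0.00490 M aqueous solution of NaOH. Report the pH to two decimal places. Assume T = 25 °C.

pH = 11.69

NaOH is a strong base; [OH-] = 0.0049 M.
pOH = -log(0.0049) = 2.31
pH = 14.00 - 2.31 = 11.69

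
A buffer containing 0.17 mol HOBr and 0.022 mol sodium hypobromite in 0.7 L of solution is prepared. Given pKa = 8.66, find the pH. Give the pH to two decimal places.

pH = pKa + log([A⁻]/[HA]) = 8.66 + log(0.022/0.17)
pH = 8.66 + (-0.888) = 7.77

pH = 7.77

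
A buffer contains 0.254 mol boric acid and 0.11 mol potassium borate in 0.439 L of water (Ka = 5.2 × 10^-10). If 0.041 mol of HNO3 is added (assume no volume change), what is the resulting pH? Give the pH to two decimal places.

pH = 8.65

Added H+ converts B(OH)4- to B(OH)3: B(OH)3 → 0.295 mol, B(OH)4- → 0.069 mol.
pKa = −log(5.2 × 10^-10) = 9.284
pH = pKa + log([A⁻]/[HA]) = 9.284 + log(0.069/0.295) = 9.284 -0.631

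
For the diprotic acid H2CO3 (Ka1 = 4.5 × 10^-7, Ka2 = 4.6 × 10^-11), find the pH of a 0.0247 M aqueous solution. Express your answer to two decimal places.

Ka1 ≫ Ka2, so treat the first dissociation as the only significant source of H+.
Ka1 = x²/(0.0247 − x) = 4.5 × 10^-7
x ≈ √(4.5 × 10^-7 × 0.0247) = 1.05 × 10^-4 M
pH = −log(1.05 × 10^-4) = 3.98

pH = 3.98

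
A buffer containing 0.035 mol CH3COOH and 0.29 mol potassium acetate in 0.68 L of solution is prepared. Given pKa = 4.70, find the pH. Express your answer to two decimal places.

Using pH = pKa + log([base]/[acid]) with [base]/[acid] = 0.29/0.035:
pH = 4.70 + (+0.918) = 5.62

pH = 5.62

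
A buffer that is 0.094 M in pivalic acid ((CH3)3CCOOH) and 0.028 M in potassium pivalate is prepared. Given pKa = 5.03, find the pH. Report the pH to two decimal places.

pH = 4.50

Using pH = pKa + log([base]/[acid]) with [base]/[acid] = 0.028/0.094:
pH = 5.03 + (-0.526) = 4.50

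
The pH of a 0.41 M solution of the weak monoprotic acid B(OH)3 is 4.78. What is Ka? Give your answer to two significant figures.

Ka = 6.7 × 10^-10

[H+] = 10^(-4.78) = 1.66 × 10^-5 M
At equilibrium [HA] = 0.41 − 1.66 × 10^-5 = 4.10 × 10^-1 M
Ka = [H+][A-]/[HA] = (1.66 × 10^-5)² / 4.10 × 10^-1 = 6.7 × 10^-10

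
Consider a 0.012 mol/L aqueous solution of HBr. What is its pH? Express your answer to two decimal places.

HBr is a strong acid and dissociates completely, so [H+] = 0.012 M.
pH = -log(0.012) = 1.92

pH = 1.92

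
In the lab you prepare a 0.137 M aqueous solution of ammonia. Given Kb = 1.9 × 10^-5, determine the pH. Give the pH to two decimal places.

NH3 + H2O ⇌ NH4+ + OH-
From the ICE table, Kb = x²/(0.137 − x) = 1.9 × 10^-5.
Assume x ≪ 0.137: x ≈ √(1.9 × 10^-5 × 0.137) = 1.61 × 10^-3 M
pOH = 2.79, so pH = 14.00 − pOH = 11.21

pH = 11.21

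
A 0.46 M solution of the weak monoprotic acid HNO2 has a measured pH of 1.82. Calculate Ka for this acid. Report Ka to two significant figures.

Ka = 5.1 × 10^-4

[H+] = 10^(-1.82) = 1.51 × 10^-2 M
At equilibrium [HA] = 0.46 − 1.51 × 10^-2 = 4.45 × 10^-1 M
Ka = [H+][A-]/[HA] = (1.51 × 10^-2)² / 4.45 × 10^-1 = 5.1 × 10^-4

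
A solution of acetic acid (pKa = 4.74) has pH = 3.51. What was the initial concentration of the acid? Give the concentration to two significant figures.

[H+] = 10^(-3.51) = 3.09 × 10^-4 M = x
Ka = 10^(−4.74) = 1.82 × 10^-5
Ka = x²/(C₀ − x) ⇒ C₀ = x + x²/Ka
C₀ = 3.09 × 10^-4 + (3.09 × 10^-4)²/(1.82 × 10^-5) = 5.56 × 10^-3 M

C₀ = 5.6 × 10^-3 M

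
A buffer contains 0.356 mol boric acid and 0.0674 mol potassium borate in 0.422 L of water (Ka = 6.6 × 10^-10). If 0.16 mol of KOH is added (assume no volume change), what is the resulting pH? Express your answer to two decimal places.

pH = 9.24

After neutralization: n(B(OH)3) = 0.196 mol, n(B(OH)4-) = 0.227 mol.
pKa = −log(6.6 × 10^-10) = 9.180
pH = pKa + log([A⁻]/[HA]) = 9.180 + log(0.227/0.196) = 9.180 +0.064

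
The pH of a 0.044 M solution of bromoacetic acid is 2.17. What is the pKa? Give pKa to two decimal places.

[H+] = 10^(-2.17) = 6.76 × 10^-3 M
At equilibrium [HA] = 0.044 − 6.76 × 10^-3 = 3.72 × 10^-2 M
Ka = [H+][A-]/[HA] = (6.76 × 10^-3)² / 3.72 × 10^-2 = 1.23 × 10^-3
pKa = -log(1.23 × 10^-3) = 2.91

pKa = 2.91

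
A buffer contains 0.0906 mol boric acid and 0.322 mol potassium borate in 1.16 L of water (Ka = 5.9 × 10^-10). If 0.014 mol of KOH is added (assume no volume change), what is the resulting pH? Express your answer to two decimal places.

After neutralization: n(B(OH)3) = 0.0766 mol, n(B(OH)4-) = 0.336 mol.
pKa = −log(5.9 × 10^-10) = 9.229
pH = pKa + log(n_B(OH)4-/n_B(OH)3) = 9.229 + log(0.336/0.0766) = 9.229 + (+0.642)

pH = 9.87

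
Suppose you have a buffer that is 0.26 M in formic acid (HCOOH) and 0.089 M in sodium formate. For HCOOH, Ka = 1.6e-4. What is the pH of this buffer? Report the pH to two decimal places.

pH = 3.33

pKa = −log(1.6 × 10^-4) = 3.796
Using pH = pKa + log([base]/[acid]) with [base]/[acid] = 0.089/0.26:
pH = 3.796 + (-0.466) = 3.33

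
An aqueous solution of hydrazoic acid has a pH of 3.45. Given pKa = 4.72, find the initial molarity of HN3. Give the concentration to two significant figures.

C₀ = 7.0 × 10^-3 M

[H+] = 10^(-3.45) = 3.55 × 10^-4 M = x
Ka = 10^(−4.72) = 1.91 × 10^-5
Ka = x²/(C₀ − x) ⇒ C₀ = x + x²/Ka
C₀ = 3.55 × 10^-4 + (3.55 × 10^-4)²/(1.91 × 10^-5) = 6.95 × 10^-3 M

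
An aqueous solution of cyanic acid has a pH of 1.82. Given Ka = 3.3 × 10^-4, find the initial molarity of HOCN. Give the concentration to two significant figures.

C₀ = 7.1 × 10^-1 M

[H+] = 10^(-1.82) = 1.51 × 10^-2 M = x
Ka = x²/(C₀ − x) ⇒ C₀ = x + x²/Ka
C₀ = 1.51 × 10^-2 + (1.51 × 10^-2)²/(3.3 × 10^-4) = 7.06 × 10^-1 M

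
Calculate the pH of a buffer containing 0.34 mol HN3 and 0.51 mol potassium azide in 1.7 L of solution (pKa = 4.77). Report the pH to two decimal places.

pH = 4.95

Henderson–Hasselbalch: pH = pKa + log([N3-]/[HN3]) = 4.77 + log(0.51/0.34)
pH = 4.77 + (+0.176) = 4.95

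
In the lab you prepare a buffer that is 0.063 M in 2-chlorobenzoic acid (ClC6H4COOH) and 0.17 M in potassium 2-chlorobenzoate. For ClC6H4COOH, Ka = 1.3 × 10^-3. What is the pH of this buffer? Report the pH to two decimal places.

pKa = −log(1.3 × 10^-3) = 2.886
pH = pKa + log([A⁻]/[HA]) = 2.886 + log(0.17/0.063)
pH = 2.886 + (+0.431) = 3.32

pH = 3.32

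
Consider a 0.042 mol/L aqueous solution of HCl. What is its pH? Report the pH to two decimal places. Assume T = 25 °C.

HCl is a strong acid and dissociates completely, so [H+] = 0.042 M.
pH = -log(0.042) = 1.38

pH = 1.38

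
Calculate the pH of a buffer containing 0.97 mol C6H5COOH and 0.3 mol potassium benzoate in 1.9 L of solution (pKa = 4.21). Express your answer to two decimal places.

pH = 3.70

Using pH = pKa + log([base]/[acid]) with [base]/[acid] = 0.3/0.97:
pH = 4.21 + (-0.510) = 3.70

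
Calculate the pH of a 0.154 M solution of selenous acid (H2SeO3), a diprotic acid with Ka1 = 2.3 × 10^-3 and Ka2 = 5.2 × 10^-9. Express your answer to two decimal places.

pH = 1.75

Since Ka1 ≫ Ka2, the first ionization dominates [H+].
Ka1 = x²/(0.154 − x) = 2.3 × 10^-3
Solving the quadratic: x = (−Ka1 + √(Ka1² + 4·Ka1·C₀))/2 = 1.77 × 10^-2 M
pH = −log(1.77 × 10^-2) = 1.75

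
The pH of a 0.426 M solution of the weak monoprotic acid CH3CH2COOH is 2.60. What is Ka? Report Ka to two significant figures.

Ka = 1.5 × 10^-5

[H+] = 10^(-2.60) = 2.51 × 10^-3 M
At equilibrium [HA] = 0.426 − 2.51 × 10^-3 = 4.23 × 10^-1 M
Ka = [H+][A-]/[HA] = (2.51 × 10^-3)² / 4.23 × 10^-1 = 1.5 × 10^-5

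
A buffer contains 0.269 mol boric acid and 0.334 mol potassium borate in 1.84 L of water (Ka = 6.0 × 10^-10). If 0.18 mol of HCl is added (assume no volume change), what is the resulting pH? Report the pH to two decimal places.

pH = 8.76

After neutralization: n(B(OH)3) = 0.449 mol, n(B(OH)4-) = 0.154 mol.
pKa = −log(6.0 × 10^-10) = 9.222
pH = pKa + log([A⁻]/[HA]) = 9.222 + log(0.154/0.449) = 9.222 -0.465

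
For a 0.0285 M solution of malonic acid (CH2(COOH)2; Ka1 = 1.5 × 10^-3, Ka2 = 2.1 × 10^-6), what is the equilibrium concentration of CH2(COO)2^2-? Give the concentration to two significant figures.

2.1 × 10^-6 M

First ionization gives [H+] ≈ [CH2(COOH)COO-] = 5.83 × 10^-3 M.
Second step: Ka2 = [H+][CH2(COO)2^2-]/[CH2(COOH)COO-] ≈ [CH2(COO)2^2-] (since [H+] ≈ [CH2(COOH)COO-]).
So [CH2(COO)2^2-] ≈ Ka2.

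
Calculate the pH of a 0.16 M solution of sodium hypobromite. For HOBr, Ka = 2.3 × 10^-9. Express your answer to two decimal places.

OBr- is the conjugate base of the weak acid HOBr.
Kb = Kw/Ka = 1.0×10^-14 / 2.3 × 10^-9 = 4.35 × 10^-6
Let x = [OH-] at equilibrium. Kb = x²/(0.16 − x).
Neglecting x in the denominator: x = √(4.35 × 10^-6 × 0.16) = 8.34 × 10^-4 M
Check: 0.52% ionized — well under 5%, approximation valid.
pOH = 3.08, so pH = 14.00 − pOH = 10.92

pH = 10.92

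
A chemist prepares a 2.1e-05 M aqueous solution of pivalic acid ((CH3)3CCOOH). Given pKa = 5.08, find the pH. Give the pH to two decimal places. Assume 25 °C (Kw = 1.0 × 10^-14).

(CH3)3CCOOH ⇌ (CH3)3CCOO- + H+
Ka = 10^(−5.08) = 8.32 × 10^-6
From the ICE table, Ka = [H+]²/(2.1e-05 − [H+]) = 8.32 × 10^-6.
[H+] is not negligible relative to C₀; solve [H+]² + 8.32e-06·[H+] − 1.75e-10 = 0.
[H+] = [−8.32e-06 + √(8.32e-06² + 6.99e-10)]/2 = 9.70 × 10^-6 M
pH = −log(9.70 × 10^-6) = 5.01

pH = 5.01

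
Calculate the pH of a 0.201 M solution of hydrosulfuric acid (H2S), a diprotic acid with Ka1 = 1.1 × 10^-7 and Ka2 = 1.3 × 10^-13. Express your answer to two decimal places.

pH = 3.83

Since Ka1 ≫ Ka2, the first ionization dominates [H+].
Ka1 = x²/(0.201 − x) = 1.1 × 10^-7
x ≈ √(1.1 × 10^-7 × 0.201) = 1.49 × 10^-4 M
pH = −log(1.49 × 10^-4) = 3.83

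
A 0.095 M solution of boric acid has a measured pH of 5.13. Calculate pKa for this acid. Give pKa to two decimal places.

[H+] = 10^(-5.13) = 7.41 × 10^-6 M
At equilibrium [HA] = 0.095 − 7.41 × 10^-6 = 9.50 × 10^-2 M
Ka = [H+][A-]/[HA] = (7.41 × 10^-6)² / 9.50 × 10^-2 = 5.78 × 10^-10
pKa = -log(5.78 × 10^-10) = 9.24

pKa = 9.24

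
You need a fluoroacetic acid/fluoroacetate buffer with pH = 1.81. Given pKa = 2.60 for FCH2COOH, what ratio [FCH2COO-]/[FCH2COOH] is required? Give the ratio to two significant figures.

ratio = 0.16

pH = pKa + log(r) ⇒ log(r) = 1.81 − 2.60 = -0.79
r = [FCH2COO-]/[FCH2COOH] = 10^(-0.79) = 0.162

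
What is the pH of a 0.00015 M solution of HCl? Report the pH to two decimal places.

HCl is a strong acid and dissociates completely, so [H+] = 0.00015 M.
pH = -log(0.00015) = 3.82

pH = 3.82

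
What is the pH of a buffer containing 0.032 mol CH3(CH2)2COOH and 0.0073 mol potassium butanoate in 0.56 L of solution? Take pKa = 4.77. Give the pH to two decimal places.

pH = 4.13

Using pH = pKa + log([base]/[acid]) with [base]/[acid] = 0.0073/0.032:
pH = 4.77 + (-0.642) = 4.13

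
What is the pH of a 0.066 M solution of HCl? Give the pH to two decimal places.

pH = 1.18

HCl is a strong acid and dissociates completely, so [H+] = 0.066 M.
pH = -log(0.066) = 1.18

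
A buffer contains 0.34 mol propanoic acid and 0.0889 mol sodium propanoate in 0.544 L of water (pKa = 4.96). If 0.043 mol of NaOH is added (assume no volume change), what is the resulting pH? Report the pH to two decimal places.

pH = 4.61

OH- converts CH3CH2COOH to CH3CH2COO-: CH3CH2COOH → 0.297 mol, CH3CH2COO- → 0.132 mol.
pH = pKa + log(n_CH3CH2COO-/n_CH3CH2COOH) = 4.96 + log(0.132/0.297) = 4.96 + (-0.352)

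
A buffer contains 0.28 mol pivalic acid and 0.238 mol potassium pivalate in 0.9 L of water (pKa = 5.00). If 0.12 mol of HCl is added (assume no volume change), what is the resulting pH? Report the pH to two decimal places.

pH = 4.47

Added H+ converts (CH3)3CCOO- to (CH3)3CCOOH: (CH3)3CCOOH → 0.4 mol, (CH3)3CCOO- → 0.118 mol.
pH = pKa + log([A⁻]/[HA]) = 5.00 + log(0.118/0.4) = 5.00 -0.530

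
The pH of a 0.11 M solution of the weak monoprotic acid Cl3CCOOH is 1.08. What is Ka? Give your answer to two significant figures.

Ka = 2.6 × 10^-1

[H+] = 10^(-1.08) = 8.32 × 10^-2 M
At equilibrium [HA] = 0.11 − 8.32 × 10^-2 = 2.68 × 10^-2 M
Ka = [H+][A-]/[HA] = (8.32 × 10^-2)² / 2.68 × 10^-2 = 2.6 × 10^-1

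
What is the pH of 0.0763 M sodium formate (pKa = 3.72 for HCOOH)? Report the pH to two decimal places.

pH = 8.30

HCOO- is the conjugate base of the weak acid HCOOH.
Ka = 10^(−3.72) = 1.91 × 10^-4
Kb = Kw/Ka = 1.0×10^-14 / 1.91 × 10^-4 = 5.24 × 10^-11
From the ICE table, Kb = [OH-]²/(0.0763 − [OH-]) = 5.24 × 10^-11.
Since Kb ≪ C₀, [OH-] ≈ √(Kb·C₀) = 2.00 × 10^-6 M.
Check: 0.0026% ionized — well under 5%, approximation valid.
pOH = 5.70, so pH = 14.00 − pOH = 8.30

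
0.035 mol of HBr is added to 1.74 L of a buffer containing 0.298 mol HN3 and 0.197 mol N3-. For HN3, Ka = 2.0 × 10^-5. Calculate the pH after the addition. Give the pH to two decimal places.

Added H+ converts N3- to HN3: HN3 → 0.333 mol, N3- → 0.162 mol.
pKa = −log(2.0 × 10^-5) = 4.699
pH = pKa + log([A⁻]/[HA]) = 4.699 + log(0.162/0.333) = 4.699 -0.313

pH = 4.39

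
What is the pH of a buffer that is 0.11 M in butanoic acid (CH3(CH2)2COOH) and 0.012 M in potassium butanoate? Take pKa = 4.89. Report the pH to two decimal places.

Henderson–Hasselbalch: pH = pKa + log([CH3(CH2)2COO-]/[CH3(CH2)2COOH]) = 4.89 + log(0.012/0.11)
pH = 4.89 + (-0.962) = 3.93

pH = 3.93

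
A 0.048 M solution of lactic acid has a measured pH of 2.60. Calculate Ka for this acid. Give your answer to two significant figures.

[H+] = 10^(-2.60) = 2.51 × 10^-3 M
At equilibrium [HA] = 0.048 − 2.51 × 10^-3 = 4.55 × 10^-2 M
Ka = [H+][A-]/[HA] = (2.51 × 10^-3)² / 4.55 × 10^-2 = 1.4 × 10^-4

Ka = 1.4 × 10^-4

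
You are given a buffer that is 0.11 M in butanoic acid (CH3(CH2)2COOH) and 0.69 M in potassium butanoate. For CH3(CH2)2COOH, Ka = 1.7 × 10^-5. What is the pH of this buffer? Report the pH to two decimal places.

pH = 5.57

pKa = −log(1.7 × 10^-5) = 4.770
Henderson–Hasselbalch: pH = pKa + log([CH3(CH2)2COO-]/[CH3(CH2)2COOH]) = 4.770 + log(0.69/0.11)
pH = 4.770 + (+0.797) = 5.57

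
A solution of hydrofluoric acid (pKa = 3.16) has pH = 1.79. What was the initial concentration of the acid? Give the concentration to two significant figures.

[H+] = 10^(-1.79) = 1.62 × 10^-2 M = x
Ka = 10^(−3.16) = 6.92 × 10^-4
Ka = x²/(C₀ − x) ⇒ C₀ = x + x²/Ka
C₀ = 1.62 × 10^-2 + (1.62 × 10^-2)²/(6.92 × 10^-4) = 3.95 × 10^-1 M

C₀ = 4.0 × 10^-1 M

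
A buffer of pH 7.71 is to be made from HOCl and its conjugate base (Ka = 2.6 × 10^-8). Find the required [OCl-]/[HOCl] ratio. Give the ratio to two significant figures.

pKa = -log(2.6 × 10^-8) = 7.585
pH = pKa + log(r) ⇒ log(r) = 7.71 − 7.585 = +0.125
r = [OCl-]/[HOCl] = 10^(+0.125) = 1.33

ratio = 1.3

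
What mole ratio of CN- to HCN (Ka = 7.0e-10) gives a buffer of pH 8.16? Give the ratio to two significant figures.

pKa = -log(7.0 × 10^-10) = 9.155
pH = pKa + log(r) ⇒ log(r) = 8.16 − 9.155 = -0.995
r = [CN-]/[HCN] = 10^(-0.995) = 0.101

ratio = 0.10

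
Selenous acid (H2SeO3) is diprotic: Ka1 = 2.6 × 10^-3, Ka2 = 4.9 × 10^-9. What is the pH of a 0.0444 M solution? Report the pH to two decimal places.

pH = 2.02

Since Ka1 ≫ Ka2, the first ionization dominates [H+].
Ka1 = x²/(0.0444 − x) = 2.6 × 10^-3
Solving the quadratic: x = (−Ka1 + √(Ka1² + 4·Ka1·C₀))/2 = 9.52 × 10^-3 M
pH = −log(9.52 × 10^-3) = 2.02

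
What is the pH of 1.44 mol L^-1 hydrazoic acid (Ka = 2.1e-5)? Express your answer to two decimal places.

pH = 2.26

HN3 ⇌ N3- + H+
From the ICE table, Ka = [H+]²/(1.44 − [H+]) = 2.1 × 10^-5.
Neglecting [H+] in the denominator: [H+] = √(2.1 × 10^-5 × 1.44) = 5.50 × 10^-3 M
pH = −log(5.50 × 10^-3) = 2.26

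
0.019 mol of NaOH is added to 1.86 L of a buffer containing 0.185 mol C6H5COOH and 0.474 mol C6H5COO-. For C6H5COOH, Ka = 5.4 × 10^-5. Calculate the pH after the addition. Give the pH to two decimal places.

OH- converts C6H5COOH to C6H5COO-: C6H5COOH → 0.166 mol, C6H5COO- → 0.493 mol.
pKa = −log(5.4 × 10^-5) = 4.268
pH = pKa + log(n_C6H5COO-/n_C6H5COOH) = 4.268 + log(0.493/0.166) = 4.268 + (+0.473)

pH = 4.74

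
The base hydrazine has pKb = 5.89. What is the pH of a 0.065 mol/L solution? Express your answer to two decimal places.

N2H4 + H2O ⇌ N2H5+ + OH-
Kb = 10^(−5.89) = 1.29 × 10^-6
Kb = [OH-]²/(0.065 − [OH-]) = 1.29 × 10^-6
Since Kb ≪ C₀, [OH-] ≈ √(Kb·C₀) = 2.90 × 10^-4 M.
pOH = 3.54, so pH = 14.00 − pOH = 10.46

pH = 10.46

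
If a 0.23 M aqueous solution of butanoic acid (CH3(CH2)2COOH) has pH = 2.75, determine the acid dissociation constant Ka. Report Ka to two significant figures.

[H+] = 10^(-2.75) = 1.78 × 10^-3 M
At equilibrium [HA] = 0.23 − 1.78 × 10^-3 = 2.28 × 10^-1 M
Ka = [H+][A-]/[HA] = (1.78 × 10^-3)² / 2.28 × 10^-1 = 1.4 × 10^-5

Ka = 1.4 × 10^-5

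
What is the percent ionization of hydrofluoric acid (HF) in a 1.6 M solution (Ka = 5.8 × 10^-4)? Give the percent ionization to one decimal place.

1.9%

HF ⇌ F- + H+; let x = [H+] at equilibrium.
x ≈ √(Ka·C₀) = √(5.8 × 10^-4 × 1.6) = 3.05 × 10^-2 M
% ionization = x/C₀ × 100% = 3.05 × 10^-2/1.6 × 100% = 1.9%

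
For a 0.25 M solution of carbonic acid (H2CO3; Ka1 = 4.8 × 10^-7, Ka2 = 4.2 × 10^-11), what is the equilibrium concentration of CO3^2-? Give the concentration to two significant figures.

4.2 × 10^-11 M

First ionization gives [H+] ≈ [HCO3-] = 3.46 × 10^-4 M.
Second step: Ka2 = [H+][CO3^2-]/[HCO3-] ≈ [CO3^2-] (since [H+] ≈ [HCO3-]).
So [CO3^2-] ≈ Ka2.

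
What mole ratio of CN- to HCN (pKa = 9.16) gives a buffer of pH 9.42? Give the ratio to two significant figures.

ratio = 1.8

pH = pKa + log(r) ⇒ log(r) = 9.42 − 9.16 = +0.26
r = [CN-]/[HCN] = 10^(+0.26) = 1.82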